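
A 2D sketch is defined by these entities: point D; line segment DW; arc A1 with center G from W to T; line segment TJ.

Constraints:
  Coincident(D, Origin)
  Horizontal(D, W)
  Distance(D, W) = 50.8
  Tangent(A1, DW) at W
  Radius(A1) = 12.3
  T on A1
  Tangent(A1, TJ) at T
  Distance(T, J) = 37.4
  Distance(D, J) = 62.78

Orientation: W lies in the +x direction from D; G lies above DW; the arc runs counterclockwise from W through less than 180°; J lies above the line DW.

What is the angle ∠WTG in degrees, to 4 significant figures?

26.72°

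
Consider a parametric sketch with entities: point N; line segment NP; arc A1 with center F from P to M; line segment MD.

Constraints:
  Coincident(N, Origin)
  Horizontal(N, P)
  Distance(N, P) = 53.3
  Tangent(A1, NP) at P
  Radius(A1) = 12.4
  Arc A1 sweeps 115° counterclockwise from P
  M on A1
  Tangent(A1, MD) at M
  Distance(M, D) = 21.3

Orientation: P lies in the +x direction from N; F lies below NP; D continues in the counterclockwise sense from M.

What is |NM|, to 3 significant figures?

45.6

N is at the origin; N and P share the same y with |NP| = 53.3 and P on the +x side, so P = (53.3, 0.00). The tangent condition forces FP to be normal to NP, so F = P + (0, -12.4) = (53.3, -12.4). On A1, P sits at bearing 90° from F; a 115° counterclockwise sweep puts M at bearing 205°, so M = F + 12.4·(cos 205°, sin 205°) = (42.1, -17.6). Then |NM| = |M − N| = 45.6.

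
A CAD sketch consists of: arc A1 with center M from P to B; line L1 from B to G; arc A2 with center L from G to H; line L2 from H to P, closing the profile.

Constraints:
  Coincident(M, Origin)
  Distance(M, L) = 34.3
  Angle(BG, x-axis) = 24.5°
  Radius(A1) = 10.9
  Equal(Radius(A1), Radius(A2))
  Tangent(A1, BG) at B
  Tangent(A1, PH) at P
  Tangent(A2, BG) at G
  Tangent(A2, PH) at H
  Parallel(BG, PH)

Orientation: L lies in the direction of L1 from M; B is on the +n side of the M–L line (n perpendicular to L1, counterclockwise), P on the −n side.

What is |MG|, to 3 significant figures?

36.0

The slot axis is L1's direction at 24.5°, so u = (cos 24.5°, sin 24.5°) = (0.910, 0.415) and n = (−sin 24.5°, cos 24.5°) = (-0.415, 0.910). M is at the origin and L lies 34.3 along u from M, so L = 34.3·u = (31.2, 14.2). Tangency of A1 to both parallel lines with radius 10.9 puts B and P at M ± 10.9·n: B = (-4.52, 9.92), P = (4.52, -9.92). Equal radii place G and H the same way about L: G = L + 10.9·n = (26.7, 24.1), H = L − 10.9·n = (35.7, 4.31). Then |MG| = |G − M| = 36.0.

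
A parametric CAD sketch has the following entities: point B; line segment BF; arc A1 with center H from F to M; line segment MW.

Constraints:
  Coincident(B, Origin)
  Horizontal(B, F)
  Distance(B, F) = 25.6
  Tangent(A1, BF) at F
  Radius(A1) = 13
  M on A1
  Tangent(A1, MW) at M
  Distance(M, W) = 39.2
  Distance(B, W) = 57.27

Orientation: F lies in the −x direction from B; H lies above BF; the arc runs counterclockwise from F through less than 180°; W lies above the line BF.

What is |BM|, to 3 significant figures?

19.9

B is at the origin; BF is horizontal with |BF| = 25.6 and F on the −x side, so F = (-25.6, 0.00). The tangent condition forces HF to be normal to BF, so H = F + (0, 13) = (-25.6, 13.0). Since HM ⟂ MW (tangency), |HW| = √(13.0² + 39.2²) = 41.3 regardless of where M sits on A1. So W lies on both circle(B, 57.27) and circle(H, 41.3); the above-BF intersection is W = (-19.5, 53.8). M is the foot of the tangent from W: M = (-12.8, 15.2).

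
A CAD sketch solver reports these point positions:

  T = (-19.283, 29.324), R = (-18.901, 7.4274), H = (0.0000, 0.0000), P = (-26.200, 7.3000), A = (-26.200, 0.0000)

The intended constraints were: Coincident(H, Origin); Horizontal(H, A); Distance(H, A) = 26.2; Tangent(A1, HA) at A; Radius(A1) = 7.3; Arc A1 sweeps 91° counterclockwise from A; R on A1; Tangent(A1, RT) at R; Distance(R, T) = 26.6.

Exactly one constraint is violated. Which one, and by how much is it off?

Distance(R, T) = 26.6 — off by 4.70.

H = (0.00, 0.00) ✓; H.y = 0.00, A.y = 0.00 ✓; |HA| = 26.20 ✓; ∠(PA, AH) = 90.00° ✓; |PA| = 7.300 ✓; bearing(P→R) − bearing(P→A) = 91.00° ✓; |PR| = 7.300 ✓; ∠(PR, RT) = 90.00° ✓; |RT| = 21.90 ✗.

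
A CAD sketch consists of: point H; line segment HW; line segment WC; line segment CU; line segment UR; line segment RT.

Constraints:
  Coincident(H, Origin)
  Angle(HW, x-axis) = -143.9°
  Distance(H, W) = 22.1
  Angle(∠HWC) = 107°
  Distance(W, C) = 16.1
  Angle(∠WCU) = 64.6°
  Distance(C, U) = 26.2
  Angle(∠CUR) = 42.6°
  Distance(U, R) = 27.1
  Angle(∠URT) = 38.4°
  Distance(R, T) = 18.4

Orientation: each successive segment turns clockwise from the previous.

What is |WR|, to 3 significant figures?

3.86

H is at the origin; HW runs at -143.9° with length 22.1, so W = (-17.9, -13.0). ∠HWC = 107.0° gives WC at 143° from the x-axis; with |WC| = 16.1, C = (-30.7, -3.35). ∠WCU = 64.6° gives CU at 27.7° from the x-axis; with |CU| = 26.2, U = (-7.53, 8.82). ∠CUR = 42.6° gives UR at -110° from the x-axis; with |UR| = 27.1, R = (-16.7, -16.7). Then |WR| = |R − W| = 3.86.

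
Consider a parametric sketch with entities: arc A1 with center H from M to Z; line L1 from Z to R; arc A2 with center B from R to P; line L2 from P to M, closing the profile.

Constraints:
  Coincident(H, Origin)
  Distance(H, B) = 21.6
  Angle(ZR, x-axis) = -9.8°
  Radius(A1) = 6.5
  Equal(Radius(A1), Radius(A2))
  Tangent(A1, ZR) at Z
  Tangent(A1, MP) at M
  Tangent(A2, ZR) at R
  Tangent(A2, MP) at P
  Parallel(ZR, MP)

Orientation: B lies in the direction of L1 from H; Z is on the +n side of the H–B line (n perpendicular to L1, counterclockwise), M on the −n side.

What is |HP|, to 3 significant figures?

22.6

The slot axis is L1's direction at -9.8°, so u = (cos -9.8°, sin -9.8°) = (0.985, -0.170) and n = (−sin -9.8°, cos -9.8°) = (0.170, 0.985). H is at the origin and B lies 21.6 along u from H, so B = 21.6·u = (21.3, -3.68). Tangency of A1 to both parallel lines with radius 6.5 puts Z and M at H ± 6.5·n: Z = (1.11, 6.41), M = (-1.11, -6.41). Equal radii place R and P the same way about B: R = B + 6.5·n = (22.4, 2.73), P = B − 6.5·n = (20.2, -10.1). Then |HP| = |P − H| = 22.6.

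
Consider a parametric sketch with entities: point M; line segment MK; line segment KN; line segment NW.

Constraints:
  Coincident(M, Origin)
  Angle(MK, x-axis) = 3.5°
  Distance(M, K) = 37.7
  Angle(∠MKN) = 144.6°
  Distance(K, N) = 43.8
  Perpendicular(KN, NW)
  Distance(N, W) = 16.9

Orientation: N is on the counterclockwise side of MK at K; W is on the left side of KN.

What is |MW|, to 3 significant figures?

74.7

∠MKN = 144.6°, so KN runs at 3.5° + (180° − 144.6°) = 38.9° from the x-axis; with |KN| = 43.8, N = K + 43.8·(cos 38.9°, sin 38.9°) = (71.7, 29.8). KN is perpendicular to NW; with |NW| = 16.9 on the left of KN, W = N + 16.9·(-0.628, 0.778) = (61.1, 43.0). Then |MW| = |W − M| = 74.7.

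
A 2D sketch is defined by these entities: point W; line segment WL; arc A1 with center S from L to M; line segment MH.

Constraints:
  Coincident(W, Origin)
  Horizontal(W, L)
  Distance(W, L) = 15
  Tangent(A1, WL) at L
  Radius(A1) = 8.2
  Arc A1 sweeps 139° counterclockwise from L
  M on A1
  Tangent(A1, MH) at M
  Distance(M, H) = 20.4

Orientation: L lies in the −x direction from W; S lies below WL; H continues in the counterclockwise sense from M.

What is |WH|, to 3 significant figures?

28.2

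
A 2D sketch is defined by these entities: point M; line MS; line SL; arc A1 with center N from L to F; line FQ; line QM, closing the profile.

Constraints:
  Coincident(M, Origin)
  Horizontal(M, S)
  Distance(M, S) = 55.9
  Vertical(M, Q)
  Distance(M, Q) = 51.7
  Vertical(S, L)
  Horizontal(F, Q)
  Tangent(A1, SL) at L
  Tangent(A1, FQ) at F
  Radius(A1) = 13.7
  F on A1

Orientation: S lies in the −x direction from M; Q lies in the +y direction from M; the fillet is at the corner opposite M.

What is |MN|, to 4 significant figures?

56.79

MQ is vertical with |MQ| = 51.7 and Q on the +y side, so Q = (0.000, 51.70). The virtual corner opposite M is at (-55.90, 51.70). The tangent condition forces NL to be normal to SL and since A1 is tangent to FQ there, NF ⟂ FQ, with radius 13.7, so the center N sits 13.7 in from both sides at N = (-42.20, 38.00). Then |MN| = |N − M| = 56.79.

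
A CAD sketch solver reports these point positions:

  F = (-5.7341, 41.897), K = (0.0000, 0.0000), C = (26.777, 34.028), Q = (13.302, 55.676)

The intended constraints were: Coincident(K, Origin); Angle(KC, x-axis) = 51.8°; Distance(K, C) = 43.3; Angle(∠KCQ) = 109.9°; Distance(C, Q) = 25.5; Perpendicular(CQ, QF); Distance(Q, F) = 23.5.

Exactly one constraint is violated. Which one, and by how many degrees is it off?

Perpendicular(CQ, QF) — off by 4.00°.

K = (0.00, 0.00) ✓; KC at 51.80° ✓; |KC| = 43.30 ✓; ∠KCQ = 109.9° ✓; |CQ| = 25.50 ✓; ∠(CQ, QF) = 94.00° ✗; |QF| = 23.50 ✓.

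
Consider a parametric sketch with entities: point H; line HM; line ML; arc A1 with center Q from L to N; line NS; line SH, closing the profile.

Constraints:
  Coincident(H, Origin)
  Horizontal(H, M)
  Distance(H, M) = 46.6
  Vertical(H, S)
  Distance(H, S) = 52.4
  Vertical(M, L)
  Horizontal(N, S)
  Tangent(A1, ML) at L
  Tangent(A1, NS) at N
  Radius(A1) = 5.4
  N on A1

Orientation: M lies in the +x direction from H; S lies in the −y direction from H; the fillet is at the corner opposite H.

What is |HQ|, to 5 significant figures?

62.502

H and S share the same x with |HS| = 52.4 and S on the −y side, so S = (0.0000, -52.400). The virtual corner opposite H is at (46.600, -52.400). The tangent condition forces QL to be normal to ML and tangency of A1 to NS means the radius QN is perpendicular to NS, with radius 5.4, so the center Q sits 5.4 in from both sides at Q = (41.200, -47.000). Then |HQ| = |Q − H| = 62.502.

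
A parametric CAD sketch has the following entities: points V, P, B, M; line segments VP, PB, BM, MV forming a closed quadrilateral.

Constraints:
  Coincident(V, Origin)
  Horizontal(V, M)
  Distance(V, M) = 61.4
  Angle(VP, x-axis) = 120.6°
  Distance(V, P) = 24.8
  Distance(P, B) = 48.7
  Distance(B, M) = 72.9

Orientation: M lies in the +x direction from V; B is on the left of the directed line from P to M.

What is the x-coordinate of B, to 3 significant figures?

18.4

Checks: |PB| = 48.70 ✓; |BM| = 72.90 ✓.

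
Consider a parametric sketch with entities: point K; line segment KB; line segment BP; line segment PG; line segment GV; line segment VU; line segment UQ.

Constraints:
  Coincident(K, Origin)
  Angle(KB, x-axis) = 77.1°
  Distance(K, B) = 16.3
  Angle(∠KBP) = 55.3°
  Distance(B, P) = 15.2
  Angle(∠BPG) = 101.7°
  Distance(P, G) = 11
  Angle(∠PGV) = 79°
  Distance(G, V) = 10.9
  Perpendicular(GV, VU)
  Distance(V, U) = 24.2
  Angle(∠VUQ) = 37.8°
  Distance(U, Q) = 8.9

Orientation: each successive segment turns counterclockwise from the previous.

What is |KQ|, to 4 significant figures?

19.89

K is at the origin; KB runs at 77.1° with length 16.3, so B = (3.639, 15.89). ∠KBP = 55.3° gives BP at -158.2° from the x-axis; with |BP| = 15.2, P = (-10.47, 10.24). ∠BPG = 101.7° gives PG at -79.90° from the x-axis; with |PG| = 11.0, G = (-8.545, -0.5857). ∠PGV = 79.0° gives GV at 21.10° from the x-axis; with |GV| = 10.9, V = (1.624, 3.338). The perpendicularity gives VU at right angles to GV, so VU runs at 111.1°; with |VU| = 24.2, U = (-7.088, 25.92). ∠VUQ = 37.8° gives UQ at -106.7° from the x-axis; with |UQ| = 8.9, Q = (-9.645, 17.39). Then |KQ| = |Q − K| = 19.89.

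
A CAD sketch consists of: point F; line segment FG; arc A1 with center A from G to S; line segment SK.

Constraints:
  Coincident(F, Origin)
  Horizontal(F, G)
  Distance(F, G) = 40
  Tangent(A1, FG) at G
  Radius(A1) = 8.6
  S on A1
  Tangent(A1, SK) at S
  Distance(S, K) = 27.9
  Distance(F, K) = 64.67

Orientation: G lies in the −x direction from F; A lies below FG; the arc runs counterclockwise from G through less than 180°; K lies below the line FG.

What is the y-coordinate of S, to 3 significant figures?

-6.43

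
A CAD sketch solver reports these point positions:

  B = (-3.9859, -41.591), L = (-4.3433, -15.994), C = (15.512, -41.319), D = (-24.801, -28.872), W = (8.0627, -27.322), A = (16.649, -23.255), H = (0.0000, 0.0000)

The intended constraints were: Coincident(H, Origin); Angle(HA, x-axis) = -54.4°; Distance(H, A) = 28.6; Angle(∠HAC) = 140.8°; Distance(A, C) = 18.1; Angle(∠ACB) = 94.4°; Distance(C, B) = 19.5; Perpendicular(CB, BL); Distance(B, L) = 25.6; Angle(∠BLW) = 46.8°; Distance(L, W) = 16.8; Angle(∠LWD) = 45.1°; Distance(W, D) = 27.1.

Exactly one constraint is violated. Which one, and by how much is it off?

Distance(W, D) = 27.1 — off by 5.80.

H = (0.00, 0.00) ✓; HA at -54.40° ✓; |HA| = 28.60 ✓; ∠HAC = 140.8° ✓; |AC| = 18.10 ✓; ∠ACB = 94.40° ✓; |CB| = 19.50 ✓; ∠(CB, BL) = 90.00° ✓; |BL| = 25.60 ✓; ∠BLW = 46.80° ✓; |LW| = 16.80 ✓; ∠LWD = 45.10° ✓; |WD| = 32.90 ✗.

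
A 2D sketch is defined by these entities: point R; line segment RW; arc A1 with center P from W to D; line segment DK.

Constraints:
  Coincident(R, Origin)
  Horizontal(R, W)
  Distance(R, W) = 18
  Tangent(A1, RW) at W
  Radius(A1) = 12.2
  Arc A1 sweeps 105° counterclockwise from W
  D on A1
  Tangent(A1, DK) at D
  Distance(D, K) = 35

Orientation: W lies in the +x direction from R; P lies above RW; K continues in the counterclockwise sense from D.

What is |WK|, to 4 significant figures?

49.24

R is at the origin; RW is horizontal with |RW| = 18.0 and W on the +x side, so W = (18.00, 0.000). The tangent condition forces PW to be normal to RW, so P = W + (0, 12.2) = (18.00, 12.20). On A1, W sits at bearing -90° from P; a 105° counterclockwise sweep puts D at bearing 15°, so D = P + 12.2·(cos 15°, sin 15°) = (29.78, 15.36). A1 meets DK tangentially, so PD is at right angles to DK, so DK runs along (−sin 15°, cos 15°); with |DK| = 35.0, K = (20.73, 49.16). Then |WK| = |K − W| = 49.24.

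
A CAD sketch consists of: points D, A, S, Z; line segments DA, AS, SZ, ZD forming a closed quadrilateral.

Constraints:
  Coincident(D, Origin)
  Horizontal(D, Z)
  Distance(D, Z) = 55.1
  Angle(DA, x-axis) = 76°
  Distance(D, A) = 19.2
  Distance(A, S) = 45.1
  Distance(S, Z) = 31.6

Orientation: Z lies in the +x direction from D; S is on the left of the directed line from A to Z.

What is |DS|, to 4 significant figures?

57.09

Checks: |AS| = 45.10 ✓; |SZ| = 31.60 ✓.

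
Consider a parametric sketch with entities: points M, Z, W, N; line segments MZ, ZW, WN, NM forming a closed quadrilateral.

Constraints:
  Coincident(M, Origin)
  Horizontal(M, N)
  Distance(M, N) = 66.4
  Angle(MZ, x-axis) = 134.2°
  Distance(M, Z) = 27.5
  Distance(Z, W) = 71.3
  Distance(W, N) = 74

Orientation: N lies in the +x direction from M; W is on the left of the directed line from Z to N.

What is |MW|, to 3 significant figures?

75.1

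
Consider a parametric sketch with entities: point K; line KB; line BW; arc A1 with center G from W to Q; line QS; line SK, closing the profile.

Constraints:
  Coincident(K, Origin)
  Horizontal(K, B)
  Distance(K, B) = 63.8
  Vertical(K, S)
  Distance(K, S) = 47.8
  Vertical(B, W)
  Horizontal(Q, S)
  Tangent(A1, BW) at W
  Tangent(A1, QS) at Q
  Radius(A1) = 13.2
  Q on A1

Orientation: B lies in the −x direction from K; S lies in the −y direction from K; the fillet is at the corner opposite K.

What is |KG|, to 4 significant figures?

61.30

KS is vertical with |KS| = 47.8 and S on the −y side, so S = (0.000, -47.80). The virtual corner opposite K is at (-63.80, -47.80). Since A1 is tangent to BW there, GW ⟂ BW and tangency of A1 to QS means the radius GQ is perpendicular to QS, with radius 13.2, so the center G sits 13.2 in from both sides at G = (-50.60, -34.60). Then |KG| = |G − K| = 61.30.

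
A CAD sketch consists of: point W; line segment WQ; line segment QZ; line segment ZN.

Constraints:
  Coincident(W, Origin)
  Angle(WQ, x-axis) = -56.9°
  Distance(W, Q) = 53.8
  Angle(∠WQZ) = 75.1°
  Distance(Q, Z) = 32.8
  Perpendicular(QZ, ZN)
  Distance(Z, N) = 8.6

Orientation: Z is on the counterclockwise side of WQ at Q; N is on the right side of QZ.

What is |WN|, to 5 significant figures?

63.490

W is at the origin; WQ runs at -56.9° with length 53.8, so Q = 53.8·(cos -56.9°, sin -56.9°) = (29.380, -45.069). ∠WQZ = 75.1°, so QZ runs at -56.9° + (180° − 75.1°) = 48.000° from the x-axis; with |QZ| = 32.8, Z = Q + 32.8·(cos 48.000°, sin 48.000°) = (51.328, -20.694). QZ ⟂ ZN; with |ZN| = 8.6 on the right of QZ, N = Z + 8.6·(0.74314, -0.66913) = (57.719, -26.449). Then |WN| = |N − W| = 63.490.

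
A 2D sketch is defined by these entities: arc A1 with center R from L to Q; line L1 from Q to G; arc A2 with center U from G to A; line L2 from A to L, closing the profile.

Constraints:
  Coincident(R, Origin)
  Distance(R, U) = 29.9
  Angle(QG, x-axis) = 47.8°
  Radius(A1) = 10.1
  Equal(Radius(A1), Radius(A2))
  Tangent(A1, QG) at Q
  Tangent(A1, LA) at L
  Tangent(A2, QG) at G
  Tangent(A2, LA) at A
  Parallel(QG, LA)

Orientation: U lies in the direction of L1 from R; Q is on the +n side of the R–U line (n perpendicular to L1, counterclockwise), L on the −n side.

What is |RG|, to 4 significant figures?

31.56

Tangency of A1 to both parallel lines with radius 10.1 puts Q and L at R ± 10.1·n: Q = (-7.482, 6.784), L = (7.482, -6.784). Equal radii place G and A the same way about U: G = U + 10.1·n = (12.60, 28.93), A = U − 10.1·n = (27.57, 15.37). Then |RG| = |G − R| = 31.56.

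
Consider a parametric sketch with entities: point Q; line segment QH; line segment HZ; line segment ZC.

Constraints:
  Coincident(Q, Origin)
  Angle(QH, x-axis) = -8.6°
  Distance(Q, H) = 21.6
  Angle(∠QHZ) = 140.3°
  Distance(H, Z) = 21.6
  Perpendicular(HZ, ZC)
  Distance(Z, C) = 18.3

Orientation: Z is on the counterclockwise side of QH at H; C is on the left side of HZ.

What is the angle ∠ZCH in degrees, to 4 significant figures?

49.73°

∠QHZ = 140.3°, so HZ runs at -8.6° + (180° − 140.3°) = 31.10° from the x-axis; with |HZ| = 21.6, Z = H + 21.6·(cos 31.10°, sin 31.10°) = (39.85, 7.927). HZ ⟂ ZC; with |ZC| = 18.3 on the left of HZ, C = Z + 18.3·(-0.5165, 0.8563) = (30.40, 23.60). Then cos ∠ZCH = CZ·CH / (|CZ||CH|), giving 49.73°.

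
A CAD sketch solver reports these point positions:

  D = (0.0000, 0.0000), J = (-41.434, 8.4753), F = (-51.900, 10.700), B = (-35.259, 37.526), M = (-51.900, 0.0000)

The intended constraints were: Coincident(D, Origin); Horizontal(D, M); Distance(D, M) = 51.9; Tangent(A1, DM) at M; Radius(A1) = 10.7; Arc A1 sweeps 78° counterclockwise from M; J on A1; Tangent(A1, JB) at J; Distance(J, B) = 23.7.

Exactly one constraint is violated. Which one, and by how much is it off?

Distance(J, B) = 23.7 — off by 6.00.

D = (0.00, 0.00) ✓; D.y = 0.00, M.y = 0.00 ✓; |DM| = 51.90 ✓; ∠(FM, MD) = 90.00° ✓; |FM| = 10.70 ✓; bearing(F→J) − bearing(F→M) = 78.00° ✓; |FJ| = 10.70 ✓; ∠(FJ, JB) = 90.00° ✓; |JB| = 29.70 ✗.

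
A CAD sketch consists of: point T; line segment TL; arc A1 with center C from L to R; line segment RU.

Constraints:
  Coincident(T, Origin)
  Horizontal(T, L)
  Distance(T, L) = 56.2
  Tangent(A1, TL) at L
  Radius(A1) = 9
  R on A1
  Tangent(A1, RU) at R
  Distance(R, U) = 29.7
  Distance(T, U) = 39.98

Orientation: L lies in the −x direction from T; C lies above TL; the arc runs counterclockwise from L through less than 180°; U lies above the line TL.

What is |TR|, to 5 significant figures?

49.385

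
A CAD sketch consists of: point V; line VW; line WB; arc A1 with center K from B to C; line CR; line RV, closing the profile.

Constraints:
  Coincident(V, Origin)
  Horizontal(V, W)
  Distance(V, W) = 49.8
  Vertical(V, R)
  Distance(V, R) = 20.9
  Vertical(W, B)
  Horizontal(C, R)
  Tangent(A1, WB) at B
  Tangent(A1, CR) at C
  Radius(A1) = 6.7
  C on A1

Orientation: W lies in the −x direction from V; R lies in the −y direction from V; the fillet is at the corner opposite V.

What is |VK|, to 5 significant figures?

45.379

V and R share the same x with |VR| = 20.9 and R on the −y side, so R = (0.0000, -20.900). The virtual corner opposite V is at (-49.800, -20.900). The tangent condition forces KB to be normal to WB and A1 meets CR tangentially, so KC is at right angles to CR, with radius 6.7, so the center K sits 6.7 in from both sides at K = (-43.100, -14.200). Then |VK| = |K − V| = 45.379.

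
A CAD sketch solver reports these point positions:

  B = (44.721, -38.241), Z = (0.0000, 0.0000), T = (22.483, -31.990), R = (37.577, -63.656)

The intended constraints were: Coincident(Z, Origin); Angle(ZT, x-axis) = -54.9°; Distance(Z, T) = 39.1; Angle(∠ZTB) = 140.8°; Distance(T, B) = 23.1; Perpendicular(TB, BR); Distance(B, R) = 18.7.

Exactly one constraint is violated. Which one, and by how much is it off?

Distance(B, R) = 18.7 — off by 7.70.

Z = (0.00, 0.00) ✓; ZT at -54.90° ✓; |ZT| = 39.10 ✓; ∠ZTB = 140.8° ✓; |TB| = 23.10 ✓; ∠(TB, BR) = 90.00° ✓; |BR| = 26.40 ✗.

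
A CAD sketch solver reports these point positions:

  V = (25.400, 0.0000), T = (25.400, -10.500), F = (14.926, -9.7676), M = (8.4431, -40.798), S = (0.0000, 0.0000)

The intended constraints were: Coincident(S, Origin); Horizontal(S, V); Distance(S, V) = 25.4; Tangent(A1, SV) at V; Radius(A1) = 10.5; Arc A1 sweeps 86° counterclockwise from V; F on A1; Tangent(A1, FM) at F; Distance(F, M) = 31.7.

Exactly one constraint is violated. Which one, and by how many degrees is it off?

Tangent(A1, FM) at F — off by 7.80°.

S = (0.00, 0.00) ✓; S.y = 0.00, V.y = 0.00 ✓; |SV| = 25.40 ✓; ∠(TV, VS) = 90.00° ✓; |TV| = 10.50 ✓; bearing(T→F) − bearing(T→V) = 86.00° ✓; |TF| = 10.50 ✓; ∠(TF, FM) = 97.80° ✗; |FM| = 31.70 ✓.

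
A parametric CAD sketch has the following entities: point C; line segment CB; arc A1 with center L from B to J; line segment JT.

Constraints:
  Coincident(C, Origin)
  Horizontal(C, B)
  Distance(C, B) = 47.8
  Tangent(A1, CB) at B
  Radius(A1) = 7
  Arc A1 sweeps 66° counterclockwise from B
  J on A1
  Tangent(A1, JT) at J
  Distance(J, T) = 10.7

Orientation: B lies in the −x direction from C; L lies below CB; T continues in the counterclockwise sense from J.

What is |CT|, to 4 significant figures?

60.18

On A1, B sits at bearing 90° from L; a 66° counterclockwise sweep puts J at bearing 156°, so J = L + 7.0·(cos 156°, sin 156°) = (-54.19, -4.153). Tangency of A1 to JT means the radius LJ is perpendicular to JT, so JT runs along (−sin 156°, cos 156°); with |JT| = 10.7, T = (-58.55, -13.93). Then |CT| = |T − C| = 60.18.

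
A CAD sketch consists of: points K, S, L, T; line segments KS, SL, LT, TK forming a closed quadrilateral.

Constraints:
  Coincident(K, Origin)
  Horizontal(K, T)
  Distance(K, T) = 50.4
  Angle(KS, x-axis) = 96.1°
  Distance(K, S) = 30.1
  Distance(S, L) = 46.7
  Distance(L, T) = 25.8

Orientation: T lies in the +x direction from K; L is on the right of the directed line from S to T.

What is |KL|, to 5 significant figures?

26.447

Checks: |SL| = 46.70 ✓; |LT| = 25.80 ✓.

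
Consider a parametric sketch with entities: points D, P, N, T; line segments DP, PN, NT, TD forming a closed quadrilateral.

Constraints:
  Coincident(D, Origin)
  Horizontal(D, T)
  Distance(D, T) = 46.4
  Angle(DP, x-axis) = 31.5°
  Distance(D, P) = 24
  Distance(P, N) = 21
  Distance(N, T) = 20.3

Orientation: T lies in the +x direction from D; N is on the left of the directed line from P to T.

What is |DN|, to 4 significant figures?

44.73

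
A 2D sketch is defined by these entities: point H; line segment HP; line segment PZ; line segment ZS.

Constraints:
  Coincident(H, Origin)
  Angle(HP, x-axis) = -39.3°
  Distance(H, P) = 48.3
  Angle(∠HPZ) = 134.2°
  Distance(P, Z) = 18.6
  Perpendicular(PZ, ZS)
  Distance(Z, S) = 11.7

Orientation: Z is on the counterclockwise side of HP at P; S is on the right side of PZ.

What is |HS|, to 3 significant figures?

69.8

H is at the origin; HP runs at -39.3° with length 48.3, so P = 48.3·(cos -39.3°, sin -39.3°) = (37.4, -30.6). ∠HPZ = 134.2°, so PZ runs at -39.3° + (180° − 134.2°) = 6.50° from the x-axis; with |PZ| = 18.6, Z = P + 18.6·(cos 6.50°, sin 6.50°) = (55.9, -28.5). The perpendicularity gives ZS at right angles to PZ; with |ZS| = 11.7 on the right of PZ, S = Z + 11.7·(0.113, -0.994) = (57.2, -40.1). Then |HS| = |S − H| = 69.8.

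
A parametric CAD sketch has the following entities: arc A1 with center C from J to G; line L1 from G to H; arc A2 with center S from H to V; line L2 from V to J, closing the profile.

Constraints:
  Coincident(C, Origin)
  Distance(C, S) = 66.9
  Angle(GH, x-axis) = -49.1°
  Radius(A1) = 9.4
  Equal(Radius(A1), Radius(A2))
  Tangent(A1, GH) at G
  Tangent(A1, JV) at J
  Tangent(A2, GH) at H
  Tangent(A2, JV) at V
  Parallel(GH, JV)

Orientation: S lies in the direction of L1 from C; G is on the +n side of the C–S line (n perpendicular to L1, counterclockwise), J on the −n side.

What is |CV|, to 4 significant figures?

67.56

The slot axis is L1's direction at -49.1°, so u = (cos -49.1°, sin -49.1°) = (0.6547, -0.7559) and n = (−sin -49.1°, cos -49.1°) = (0.7559, 0.6547). C is at the origin and S lies 66.9 along u from C, so S = 66.9·u = (43.80, -50.57). Tangency of A1 to both parallel lines with radius 9.4 puts G and J at C ± 9.4·n: G = (7.105, 6.155), J = (-7.105, -6.155). Equal radii place H and V the same way about S: H = S + 9.4·n = (50.91, -44.41), V = S − 9.4·n = (36.70, -56.72). Then |CV| = |V − C| = 67.56.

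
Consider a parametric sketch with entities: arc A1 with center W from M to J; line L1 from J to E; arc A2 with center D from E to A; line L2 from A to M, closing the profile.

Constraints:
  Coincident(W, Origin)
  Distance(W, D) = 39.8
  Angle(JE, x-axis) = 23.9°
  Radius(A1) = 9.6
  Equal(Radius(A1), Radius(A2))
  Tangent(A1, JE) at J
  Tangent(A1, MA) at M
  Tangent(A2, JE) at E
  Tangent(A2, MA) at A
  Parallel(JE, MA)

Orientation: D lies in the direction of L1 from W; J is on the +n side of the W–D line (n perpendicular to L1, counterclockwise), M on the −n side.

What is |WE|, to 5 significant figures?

40.941

The slot axis is L1's direction at 23.9°, so u = (cos 23.9°, sin 23.9°) = (0.91425, 0.40514) and n = (−sin 23.9°, cos 23.9°) = (-0.40514, 0.91425). W is at the origin and D lies 39.8 along u from W, so D = 39.8·u = (36.387, 16.125). Tangency of A1 to both parallel lines with radius 9.6 puts J and M at W ± 9.6·n: J = (-3.8894, 8.7768), M = (3.8894, -8.7768). Equal radii place E and A the same way about D: E = D + 9.6·n = (32.498, 24.901), A = D − 9.6·n = (40.277, 7.3478). Then |WE| = |E − W| = 40.941.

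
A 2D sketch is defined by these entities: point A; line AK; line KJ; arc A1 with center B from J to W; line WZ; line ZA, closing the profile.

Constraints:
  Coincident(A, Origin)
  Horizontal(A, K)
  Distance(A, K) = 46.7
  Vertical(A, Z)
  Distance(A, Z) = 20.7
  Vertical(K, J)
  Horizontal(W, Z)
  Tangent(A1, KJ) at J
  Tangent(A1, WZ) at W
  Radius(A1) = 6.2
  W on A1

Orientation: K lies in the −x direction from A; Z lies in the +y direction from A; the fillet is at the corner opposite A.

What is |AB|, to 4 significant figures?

43.02

A is at the origin; A and K share the same y with |AK| = 46.7 and K on the −x side, so K = (-46.70, 0.000). A and Z share the same x with |AZ| = 20.7 and Z on the +y side, so Z = (0.000, 20.70). The virtual corner opposite A is at (-46.70, 20.70). Tangency of A1 to KJ means the radius BJ is perpendicular to KJ and the tangent condition forces BW to be normal to WZ, with radius 6.2, so the center B sits 6.2 in from both sides at B = (-40.50, 14.50). Then |AB| = |B − A| = 43.02.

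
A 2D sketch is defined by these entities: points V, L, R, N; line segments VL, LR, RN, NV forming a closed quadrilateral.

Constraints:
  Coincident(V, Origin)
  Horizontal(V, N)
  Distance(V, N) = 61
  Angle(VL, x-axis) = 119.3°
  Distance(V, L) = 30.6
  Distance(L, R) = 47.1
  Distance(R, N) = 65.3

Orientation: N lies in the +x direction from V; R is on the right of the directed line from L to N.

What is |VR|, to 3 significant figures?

18.6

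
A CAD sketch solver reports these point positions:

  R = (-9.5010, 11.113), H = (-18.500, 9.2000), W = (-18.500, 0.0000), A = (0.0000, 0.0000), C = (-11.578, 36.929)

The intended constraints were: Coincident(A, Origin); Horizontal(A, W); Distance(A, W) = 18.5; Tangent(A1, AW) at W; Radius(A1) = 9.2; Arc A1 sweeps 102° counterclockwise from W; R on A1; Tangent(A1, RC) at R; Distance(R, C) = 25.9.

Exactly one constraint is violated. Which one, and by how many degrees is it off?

Tangent(A1, RC) at R — off by 7.40°.

A = (0.00, 0.00) ✓; A.y = 0.00, W.y = 0.00 ✓; |AW| = 18.50 ✓; ∠(HW, WA) = 90.00° ✓; |HW| = 9.200 ✓; bearing(H→R) − bearing(H→W) = 102.0° ✓; |HR| = 9.200 ✓; ∠(HR, RC) = 97.40° ✗; |RC| = 25.90 ✓.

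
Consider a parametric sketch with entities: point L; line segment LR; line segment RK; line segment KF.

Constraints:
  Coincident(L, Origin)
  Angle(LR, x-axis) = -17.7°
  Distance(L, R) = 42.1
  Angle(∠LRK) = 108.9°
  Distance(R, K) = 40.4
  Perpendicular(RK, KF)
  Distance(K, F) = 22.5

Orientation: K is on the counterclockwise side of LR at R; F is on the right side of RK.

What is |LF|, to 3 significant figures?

82.5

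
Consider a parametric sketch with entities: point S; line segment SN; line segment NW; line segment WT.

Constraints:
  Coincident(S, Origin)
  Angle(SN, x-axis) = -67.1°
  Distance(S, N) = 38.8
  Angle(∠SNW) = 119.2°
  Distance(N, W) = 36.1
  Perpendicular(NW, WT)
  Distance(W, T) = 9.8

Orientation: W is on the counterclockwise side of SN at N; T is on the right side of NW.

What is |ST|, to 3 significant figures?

70.3

S is at the origin; SN runs at -67.1° with length 38.8, so N = 38.8·(cos -67.1°, sin -67.1°) = (15.1, -35.7). ∠SNW = 119.2°, so NW runs at -67.1° + (180° − 119.2°) = -6.30° from the x-axis; with |NW| = 36.1, W = N + 36.1·(cos -6.30°, sin -6.30°) = (51.0, -39.7). The perpendicularity gives WT at right angles to NW; with |WT| = 9.8 on the right of NW, T = W + 9.8·(-0.110, -0.994) = (49.9, -49.4). Then |ST| = |T − S| = 70.3.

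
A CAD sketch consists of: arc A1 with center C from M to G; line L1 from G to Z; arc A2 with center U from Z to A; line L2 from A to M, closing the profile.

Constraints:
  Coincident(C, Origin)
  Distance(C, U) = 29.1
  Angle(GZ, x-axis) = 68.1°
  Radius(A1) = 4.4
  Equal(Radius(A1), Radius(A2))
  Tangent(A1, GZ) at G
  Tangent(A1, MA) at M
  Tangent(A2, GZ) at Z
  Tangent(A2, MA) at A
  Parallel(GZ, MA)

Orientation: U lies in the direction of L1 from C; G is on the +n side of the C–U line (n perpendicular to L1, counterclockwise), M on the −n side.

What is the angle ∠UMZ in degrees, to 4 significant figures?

8.227°

The slot axis is L1's direction at 68.1°, so u = (cos 68.1°, sin 68.1°) = (0.3730, 0.9278) and n = (−sin 68.1°, cos 68.1°) = (-0.9278, 0.3730). C is at the origin and U lies 29.1 along u from C, so U = 29.1·u = (10.85, 27.00). Tangency of A1 to both parallel lines with radius 4.4 puts G and M at C ± 4.4·n: G = (-4.082, 1.641), M = (4.082, -1.641). Equal radii place Z and A the same way about U: Z = U + 4.4·n = (6.771, 28.64), A = U − 4.4·n = (14.94, 25.36). Then cos ∠UMZ = MU·MZ / (|MU||MZ|), giving 8.227°.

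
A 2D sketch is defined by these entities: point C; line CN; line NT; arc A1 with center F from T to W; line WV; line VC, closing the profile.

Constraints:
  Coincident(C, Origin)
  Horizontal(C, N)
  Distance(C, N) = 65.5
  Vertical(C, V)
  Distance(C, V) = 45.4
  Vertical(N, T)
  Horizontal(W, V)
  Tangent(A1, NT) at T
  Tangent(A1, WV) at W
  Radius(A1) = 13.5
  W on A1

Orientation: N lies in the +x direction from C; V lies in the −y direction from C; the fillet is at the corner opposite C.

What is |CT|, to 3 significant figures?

72.9

C is at the origin; CN is horizontal with |CN| = 65.5 and N on the +x side, so N = (65.5, 0.00). C and V share the same x with |CV| = 45.4 and V on the −y side, so V = (0.00, -45.4). The virtual corner opposite C is at (65.5, -45.4). Since A1 is tangent to NT there, FT ⟂ NT and the tangent condition forces FW to be normal to WV, with radius 13.5, so the center F sits 13.5 in from both sides at F = (52.0, -31.9). That places the tangent points at T = (65.5, -31.9) on NT and W = (52.0, -45.4) on WV. Then |CT| = |T − C| = 72.9.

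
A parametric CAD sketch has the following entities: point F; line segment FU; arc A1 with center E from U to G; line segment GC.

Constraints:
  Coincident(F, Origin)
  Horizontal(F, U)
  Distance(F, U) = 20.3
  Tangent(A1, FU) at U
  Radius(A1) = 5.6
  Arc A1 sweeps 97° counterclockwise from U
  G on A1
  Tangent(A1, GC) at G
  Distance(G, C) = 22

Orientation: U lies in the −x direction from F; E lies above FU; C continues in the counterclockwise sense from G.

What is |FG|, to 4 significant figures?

16.02

F is at the origin; F and U share the same y with |FU| = 20.3 and U on the −x side, so U = (-20.30, 0.000). The tangent condition forces EU to be normal to FU, so E = U + (0, 5.6) = (-20.30, 5.600). On A1, U sits at bearing -90° from E; a 97° counterclockwise sweep puts G at bearing 7°, so G = E + 5.6·(cos 7°, sin 7°) = (-14.74, 6.282). Then |FG| = |G − F| = 16.02.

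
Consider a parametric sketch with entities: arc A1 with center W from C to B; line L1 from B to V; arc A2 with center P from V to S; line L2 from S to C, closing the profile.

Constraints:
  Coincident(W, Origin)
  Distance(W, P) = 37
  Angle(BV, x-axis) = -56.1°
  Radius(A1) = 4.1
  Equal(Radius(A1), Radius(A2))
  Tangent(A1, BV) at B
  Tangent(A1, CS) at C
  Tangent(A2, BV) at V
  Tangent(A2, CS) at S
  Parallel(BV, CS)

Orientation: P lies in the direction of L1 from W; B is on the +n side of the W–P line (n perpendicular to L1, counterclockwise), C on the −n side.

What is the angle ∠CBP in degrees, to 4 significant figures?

83.68°

W is at the origin and P lies 37.0 along u from W, so P = 37.0·u = (20.64, -30.71). Tangency of A1 to both parallel lines with radius 4.1 puts B and C at W ± 4.1·n: B = (3.403, 2.287), C = (-3.403, -2.287). Then cos ∠CBP = BC·BP / (|BC||BP|), giving 83.68°.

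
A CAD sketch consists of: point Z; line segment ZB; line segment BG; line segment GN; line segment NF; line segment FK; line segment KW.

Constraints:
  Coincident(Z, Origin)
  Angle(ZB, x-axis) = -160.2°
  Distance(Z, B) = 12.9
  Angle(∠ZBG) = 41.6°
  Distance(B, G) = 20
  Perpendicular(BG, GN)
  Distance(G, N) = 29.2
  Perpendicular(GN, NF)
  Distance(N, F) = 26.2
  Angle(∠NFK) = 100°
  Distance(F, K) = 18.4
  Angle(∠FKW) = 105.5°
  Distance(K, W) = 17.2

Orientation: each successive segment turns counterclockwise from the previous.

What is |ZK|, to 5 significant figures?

19.207

Z is at the origin; ZB runs at -160.2° with length 12.9, so B = (-12.137, -4.3697). ∠ZBG = 41.6° gives BG at -21.800° from the x-axis; with |BG| = 20.0, G = (6.4324, -11.797). The perpendicularity gives GN at right angles to BG, so GN runs at 68.200°; with |GN| = 29.2, N = (17.276, 15.315). The perpendicularity gives NF at right angles to GN, so NF runs at 158.20°; with |NF| = 26.2, F = (-7.0500, 25.045). ∠NFK = 100.0° gives FK at -121.80° from the x-axis; with |FK| = 18.4, K = (-16.746, 9.4065). Then |ZK| = |K − Z| = 19.207.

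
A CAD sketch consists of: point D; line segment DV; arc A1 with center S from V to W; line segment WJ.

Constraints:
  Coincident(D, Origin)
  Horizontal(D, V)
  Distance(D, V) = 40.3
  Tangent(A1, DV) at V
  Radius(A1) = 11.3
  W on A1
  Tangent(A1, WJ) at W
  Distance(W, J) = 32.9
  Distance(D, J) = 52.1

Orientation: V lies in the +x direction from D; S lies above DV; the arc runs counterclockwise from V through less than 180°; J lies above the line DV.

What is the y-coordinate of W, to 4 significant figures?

18.49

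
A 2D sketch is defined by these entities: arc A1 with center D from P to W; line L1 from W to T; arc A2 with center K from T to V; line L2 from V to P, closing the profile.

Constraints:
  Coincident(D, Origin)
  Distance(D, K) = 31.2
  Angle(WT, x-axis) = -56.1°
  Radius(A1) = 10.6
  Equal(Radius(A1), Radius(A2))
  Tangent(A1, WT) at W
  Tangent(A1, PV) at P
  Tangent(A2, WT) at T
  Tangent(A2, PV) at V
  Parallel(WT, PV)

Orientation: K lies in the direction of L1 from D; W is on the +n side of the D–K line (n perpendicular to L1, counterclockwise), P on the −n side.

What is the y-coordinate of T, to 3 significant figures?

-20.0

The slot axis is L1's direction at -56.1°, so u = (cos -56.1°, sin -56.1°) = (0.558, -0.830) and n = (−sin -56.1°, cos -56.1°) = (0.830, 0.558). D is at the origin and K lies 31.2 along u from D, so K = 31.2·u = (17.4, -25.9). Tangency of A1 to both parallel lines with radius 10.6 puts W and P at D ± 10.6·n: W = (8.80, 5.91), P = (-8.80, -5.91). Equal radii place T and V the same way about K: T = K + 10.6·n = (26.2, -20.0), V = K − 10.6·n = (8.60, -31.8). So T.y = -20.0.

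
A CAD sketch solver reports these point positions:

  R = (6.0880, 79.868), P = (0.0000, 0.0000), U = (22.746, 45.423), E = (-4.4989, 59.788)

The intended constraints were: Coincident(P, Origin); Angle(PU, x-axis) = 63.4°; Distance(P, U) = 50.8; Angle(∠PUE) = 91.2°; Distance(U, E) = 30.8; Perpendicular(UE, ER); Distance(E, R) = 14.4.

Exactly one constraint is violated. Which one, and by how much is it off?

Distance(E, R) = 14.4 — off by 8.30.

P = (0.00, 0.00) ✓; PU at 63.40° ✓; |PU| = 50.80 ✓; ∠PUE = 91.20° ✓; |UE| = 30.80 ✓; ∠(UE, ER) = 90.00° ✓; |ER| = 22.70 ✗.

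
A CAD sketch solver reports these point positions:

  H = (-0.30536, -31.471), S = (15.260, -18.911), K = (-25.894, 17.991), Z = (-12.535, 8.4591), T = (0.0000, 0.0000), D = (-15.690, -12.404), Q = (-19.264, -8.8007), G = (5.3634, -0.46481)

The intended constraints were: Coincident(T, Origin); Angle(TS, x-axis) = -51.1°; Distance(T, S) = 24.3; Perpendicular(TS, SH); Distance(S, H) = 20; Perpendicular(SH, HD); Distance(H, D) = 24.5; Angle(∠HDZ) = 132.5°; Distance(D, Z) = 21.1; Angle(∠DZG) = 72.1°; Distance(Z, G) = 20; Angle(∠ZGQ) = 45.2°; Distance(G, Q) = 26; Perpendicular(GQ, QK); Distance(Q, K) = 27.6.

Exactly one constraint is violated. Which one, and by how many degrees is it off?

Perpendicular(GQ, QK) — off by 4.80°.

T = (0.00, 0.00) ✓; TS at -51.10° ✓; |TS| = 24.30 ✓; ∠(TS, SH) = 90.00° ✓; |SH| = 20.00 ✓; ∠(SH, HD) = 90.00° ✓; |HD| = 24.50 ✓; ∠HDZ = 132.5° ✓; |DZ| = 21.10 ✓; ∠DZG = 72.10° ✓; |ZG| = 20.00 ✓; ∠ZGQ = 45.20° ✓; |GQ| = 26.00 ✓; ∠(GQ, QK) = 94.80° ✗; |QK| = 27.60 ✓.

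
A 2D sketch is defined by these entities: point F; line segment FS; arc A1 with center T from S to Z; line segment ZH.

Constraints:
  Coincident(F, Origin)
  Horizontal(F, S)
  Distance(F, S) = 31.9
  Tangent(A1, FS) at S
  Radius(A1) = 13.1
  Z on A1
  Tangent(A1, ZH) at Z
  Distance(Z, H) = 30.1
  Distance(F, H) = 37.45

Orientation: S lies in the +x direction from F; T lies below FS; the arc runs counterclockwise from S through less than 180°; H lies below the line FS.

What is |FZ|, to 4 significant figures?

21.39

Checks: F.y = 0.00, S.y = 0.00 ✓; |TZ| = 13.10 ✓; ∠(TZ, ZH) = 90.00° ✓; |ZH| = 30.10 ✓; |FH| = 37.45 ✓.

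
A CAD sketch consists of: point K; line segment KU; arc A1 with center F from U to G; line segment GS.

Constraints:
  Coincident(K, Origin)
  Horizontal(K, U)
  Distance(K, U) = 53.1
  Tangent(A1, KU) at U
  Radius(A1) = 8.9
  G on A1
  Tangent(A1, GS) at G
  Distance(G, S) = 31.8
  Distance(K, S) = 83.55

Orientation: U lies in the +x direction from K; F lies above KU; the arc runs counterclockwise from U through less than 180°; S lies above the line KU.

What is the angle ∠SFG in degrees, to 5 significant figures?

74.364°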